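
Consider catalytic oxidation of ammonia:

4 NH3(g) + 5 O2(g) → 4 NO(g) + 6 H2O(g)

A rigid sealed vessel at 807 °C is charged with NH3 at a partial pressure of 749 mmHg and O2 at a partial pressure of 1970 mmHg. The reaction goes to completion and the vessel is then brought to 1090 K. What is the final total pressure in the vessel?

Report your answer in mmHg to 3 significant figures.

At constant V, partial pressures at 807 °C are proportional to moles, so apply stoichiometry directly to pressures.
P(O2) required for 749 mmHg of NH3 = (5/4) × 749 = 936.2 mmHg; available 1970 mmHg, so NH3 is limiting.
P(O2) remaining = 1970 − (5/4) × 749 = 1034 mmHg
P(gaseous products) = (4+6)/4 × 749 = 1872 mmHg
P_total at 807 °C = 1034 + 1872 = 2906 mmHg
Scaling to 1090 K: P = 2906 × 1090/1080.15 = 2933 mmHg

2930 mmHg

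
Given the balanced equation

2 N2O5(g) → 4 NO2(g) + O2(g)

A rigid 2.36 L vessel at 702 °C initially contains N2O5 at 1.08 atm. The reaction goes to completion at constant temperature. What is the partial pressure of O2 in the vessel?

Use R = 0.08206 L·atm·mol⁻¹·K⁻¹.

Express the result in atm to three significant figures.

0.540 atm

n(N2O5)₀ = PV/RT = (1.08 × 2.36) / (0.08206 × 975.15) = 0.03185 mol
n(O2) = (1/2) × 0.03185 = 0.01593 mol
P(O2) = nRT/V = 0.01593 × 0.08206 × 975.15 / 2.36 = 0.5401 atm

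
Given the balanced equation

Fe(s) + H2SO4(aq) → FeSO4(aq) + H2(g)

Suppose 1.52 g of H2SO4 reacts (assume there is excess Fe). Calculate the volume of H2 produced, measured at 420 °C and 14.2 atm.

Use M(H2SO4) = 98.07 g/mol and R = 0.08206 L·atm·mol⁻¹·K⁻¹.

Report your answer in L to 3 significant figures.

0.0621 L

n(H2SO4) = 1.520 / 98.07 = 0.01550 mol
n(H2) = (1/1) × 0.01550 = 0.01550 mol
V = nRT/P = 0.01550 × 0.08206 × 693.15 / 14.2 = 0.06209 L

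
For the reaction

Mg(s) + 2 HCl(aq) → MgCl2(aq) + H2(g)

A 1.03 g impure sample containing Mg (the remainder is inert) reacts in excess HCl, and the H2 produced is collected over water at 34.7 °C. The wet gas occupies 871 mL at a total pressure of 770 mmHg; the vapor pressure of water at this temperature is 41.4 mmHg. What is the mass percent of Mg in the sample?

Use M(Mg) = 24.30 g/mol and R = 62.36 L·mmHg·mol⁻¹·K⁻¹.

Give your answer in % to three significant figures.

P(H2) = 770 − 41.4 = 728.6 mmHg
n(H2) = PV/RT = (728.6 × 0.8710) / (62.36 × 307.85) = 0.03306 mol
n(Mg) = (1/1) × 0.03306 = 0.03306 mol
m(Mg) = 0.03306 × 24.30 = 0.8034 g
%Mg = 0.8034 / 1.03 × 100 = 78.00%

78.0 %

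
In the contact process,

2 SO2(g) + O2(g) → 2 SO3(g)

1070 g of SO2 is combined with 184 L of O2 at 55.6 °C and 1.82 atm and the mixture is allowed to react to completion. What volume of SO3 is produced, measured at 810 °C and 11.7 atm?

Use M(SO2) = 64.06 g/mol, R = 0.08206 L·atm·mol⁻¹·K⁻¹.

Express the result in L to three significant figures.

n(SO2) = 1070 / 64.06 = 16.70 mol
n(O2) = PV/RT = (1.82 × 184) / (0.08206 × 328.75) = 12.41 mol
For 16.70 mol SO2, stoichiometry requires (1/2) × 16.70 = 8.350 mol O2; 12.41 mol is available, so SO2 is limiting.
n(SO3) = (2/2) × 16.70 = 16.70 mol
V(SO3) = nRT/P = 16.70 × 0.08206 × 1083.15 / 11.7 = 126.9 L

127 L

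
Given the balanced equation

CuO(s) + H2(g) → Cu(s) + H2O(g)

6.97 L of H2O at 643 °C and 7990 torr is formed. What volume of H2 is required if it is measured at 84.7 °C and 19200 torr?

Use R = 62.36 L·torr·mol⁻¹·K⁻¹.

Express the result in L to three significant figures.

1.13 L

n(H2O) = PV/RT = (7990 × 6.97) / (62.36 × 916.15) = 0.9748 mol
n(H2) = (1/1) × 0.9748 = 0.9748 mol
V = nRT/P = 0.9748 × 62.36 × 357.85 / 19200 = 1.133 L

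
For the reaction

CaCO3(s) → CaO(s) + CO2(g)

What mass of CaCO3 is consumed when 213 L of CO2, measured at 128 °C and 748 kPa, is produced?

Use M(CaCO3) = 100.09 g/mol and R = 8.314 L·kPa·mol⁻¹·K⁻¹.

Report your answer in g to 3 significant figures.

4780 g

n(CO2) = PV/RT = (748 × 213) / (8.314 × 401.15) = 47.77 mol
n(CaCO3) = (1/1) × 47.77 = 47.77 mol
m(CaCO3) = 47.77 × 100.09 = 4781 g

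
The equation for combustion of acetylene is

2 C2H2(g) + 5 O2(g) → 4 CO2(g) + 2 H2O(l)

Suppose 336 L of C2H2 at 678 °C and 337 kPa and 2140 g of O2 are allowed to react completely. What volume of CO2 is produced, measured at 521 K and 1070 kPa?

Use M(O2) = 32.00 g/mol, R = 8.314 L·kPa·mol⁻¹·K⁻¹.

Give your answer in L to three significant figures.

116 L

n(C2H2) = PV/RT = (337 × 336) / (8.314 × 951.15) = 14.32 mol
n(O2) = 2140 / 32.00 = 66.88 mol
For 14.32 mol C2H2, stoichiometry requires (5/2) × 14.32 = 35.80 mol O2; 66.88 mol is available, so C2H2 is limiting.
n(CO2) = (4/2) × 14.32 = 28.64 mol
V(CO2) = nRT/P = 28.64 × 8.314 × 521 / 1070 = 115.9 L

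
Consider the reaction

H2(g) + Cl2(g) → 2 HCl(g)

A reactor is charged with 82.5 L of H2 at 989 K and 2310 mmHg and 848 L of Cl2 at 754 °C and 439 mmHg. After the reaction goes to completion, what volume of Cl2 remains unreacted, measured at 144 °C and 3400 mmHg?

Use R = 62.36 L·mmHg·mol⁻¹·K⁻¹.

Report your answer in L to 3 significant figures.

n(H2) = PV/RT = (2310 × 82.5) / (62.36 × 989) = 3.090 mol
n(Cl2) = PV/RT = (439 × 848) / (62.36 × 1027.15) = 5.812 mol
For 3.090 mol H2, stoichiometry requires (1/1) × 3.090 = 3.090 mol Cl2; 5.812 mol is available, so H2 is limiting.
n(Cl2) consumed = (1/1) × 3.090 = 3.090 mol; remaining = 5.812 − 3.090 = 2.722 mol
V(Cl2) = nRT/P = 2.722 × 62.36 × 417.15 / 3400 = 20.83 L

20.8 L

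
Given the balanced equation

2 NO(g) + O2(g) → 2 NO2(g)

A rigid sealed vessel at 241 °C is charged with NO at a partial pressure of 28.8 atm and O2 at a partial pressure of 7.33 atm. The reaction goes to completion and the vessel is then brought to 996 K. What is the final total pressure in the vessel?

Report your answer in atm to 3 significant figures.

55.8 atm

Because the vessel is rigid and T is held at 241 °C, work the stoichiometry in partial pressures (P_i = n_iRT/V).
P(O2) required for 28.8 atm of NO = (1/2) × 28.8 = 14.40 atm; available 7.33 atm, so O2 is limiting.
P(NO) remaining = 28.8 − (2/1) × 7.33 = 14.14 atm
P(gaseous products) = (2)/1 × 7.33 = 14.66 atm
P_total at 241 °C = 14.14 + 14.66 = 28.80 atm
Scaling to 996 K: P = 28.80 × 996/514.15 = 55.79 atm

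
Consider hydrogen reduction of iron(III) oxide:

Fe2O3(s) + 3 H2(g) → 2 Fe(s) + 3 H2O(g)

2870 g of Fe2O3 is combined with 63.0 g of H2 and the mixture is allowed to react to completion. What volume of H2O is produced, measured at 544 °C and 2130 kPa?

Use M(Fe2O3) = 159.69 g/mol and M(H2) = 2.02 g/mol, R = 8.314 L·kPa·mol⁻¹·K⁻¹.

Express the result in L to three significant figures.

99.5 L

n(Fe2O3) = 2870 / 159.69 = 17.97 mol
n(H2) = 63.0 / 2.02 = 31.19 mol
For 17.97 mol Fe2O3, stoichiometry requires (3/1) × 17.97 = 53.91 mol H2; 31.19 mol is available, so H2 is limiting.
n(H2O) = (3/3) × 31.19 = 31.19 mol
V(H2O) = nRT/P = 31.19 × 8.314 × 817.15 / 2130 = 99.48 L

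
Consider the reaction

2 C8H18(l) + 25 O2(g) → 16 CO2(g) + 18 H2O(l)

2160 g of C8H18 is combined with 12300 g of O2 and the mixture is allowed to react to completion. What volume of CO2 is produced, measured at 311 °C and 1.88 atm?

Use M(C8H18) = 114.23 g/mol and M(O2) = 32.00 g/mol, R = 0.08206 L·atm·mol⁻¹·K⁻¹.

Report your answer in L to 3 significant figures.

3860 L

n(C8H18) = 2160 / 114.23 = 18.91 mol
n(O2) = 12300 / 32.00 = 384.4 mol
For 18.91 mol C8H18, stoichiometry requires (25/2) × 18.91 = 236.4 mol O2; 384.4 mol is available, so C8H18 is limiting.
n(CO2) = (16/2) × 18.91 = 151.3 mol
V(CO2) = nRT/P = 151.3 × 0.08206 × 584.15 / 1.88 = 3858 L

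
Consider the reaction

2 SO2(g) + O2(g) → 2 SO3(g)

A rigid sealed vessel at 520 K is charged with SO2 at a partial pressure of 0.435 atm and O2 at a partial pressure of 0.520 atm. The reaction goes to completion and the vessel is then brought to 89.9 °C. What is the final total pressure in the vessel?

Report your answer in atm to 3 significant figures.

0.515 atm

With V and T fixed, P_i ∝ n_i, so the mole ratios apply directly to partial pressures at 520 K.
P(O2) required for 0.435 atm of SO2 = (1/2) × 0.435 = 0.2175 atm; available 0.520 atm, so SO2 is limiting.
P(O2) remaining = 0.520 − (1/2) × 0.435 = 0.3025 atm
P(gaseous products) = (2)/2 × 0.435 = 0.4350 atm
P_total at 520 K = 0.3025 + 0.4350 = 0.7375 atm
Scaling to 89.9 °C: P = 0.7375 × 363.05/520 = 0.5149 atm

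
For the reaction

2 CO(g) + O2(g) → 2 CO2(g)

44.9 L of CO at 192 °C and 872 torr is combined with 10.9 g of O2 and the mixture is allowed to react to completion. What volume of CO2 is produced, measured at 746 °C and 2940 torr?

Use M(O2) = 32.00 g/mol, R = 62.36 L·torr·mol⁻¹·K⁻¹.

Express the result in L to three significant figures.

n(CO) = PV/RT = (872 × 44.9) / (62.36 × 465.15) = 1.350 mol
n(O2) = 10.9 / 32.00 = 0.3406 mol
For 1.350 mol CO, stoichiometry requires (1/2) × 1.350 = 0.6750 mol O2; 0.3406 mol is available, so O2 is limiting.
n(CO2) = (2/1) × 0.3406 = 0.6812 mol
V(CO2) = nRT/P = 0.6812 × 62.36 × 1019.15 / 2940 = 14.73 L

14.7 L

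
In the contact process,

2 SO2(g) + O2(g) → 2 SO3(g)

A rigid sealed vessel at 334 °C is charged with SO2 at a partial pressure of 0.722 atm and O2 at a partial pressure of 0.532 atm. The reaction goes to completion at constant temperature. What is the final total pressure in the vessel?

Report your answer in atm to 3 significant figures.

At constant V, partial pressures at 334 °C are proportional to moles, so apply stoichiometry directly to pressures.
P(O2) required for 0.722 atm of SO2 = (1/2) × 0.722 = 0.3610 atm; available 0.532 atm, so SO2 is limiting.
P(O2) remaining = 0.532 − (1/2) × 0.722 = 0.1710 atm
P(gaseous products) = (2)/2 × 0.722 = 0.7220 atm
P_total at 334 °C = 0.1710 + 0.7220 = 0.8930 atm

0.893 atm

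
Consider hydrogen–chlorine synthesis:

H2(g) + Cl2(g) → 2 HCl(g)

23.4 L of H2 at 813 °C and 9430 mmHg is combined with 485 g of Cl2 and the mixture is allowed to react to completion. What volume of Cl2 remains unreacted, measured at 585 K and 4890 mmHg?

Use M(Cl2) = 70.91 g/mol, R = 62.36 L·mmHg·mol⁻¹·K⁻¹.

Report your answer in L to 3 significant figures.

26.7 L

n(H2) = PV/RT = (9430 × 23.4) / (62.36 × 1086.15) = 3.258 mol
n(Cl2) = 485 / 70.91 = 6.840 mol
For 3.258 mol H2, stoichiometry requires (1/1) × 3.258 = 3.258 mol Cl2; 6.840 mol is available, so H2 is limiting.
n(Cl2) consumed = (1/1) × 3.258 = 3.258 mol; remaining = 6.840 − 3.258 = 3.582 mol
V(Cl2) = nRT/P = 3.582 × 62.36 × 585 / 4890 = 26.72 L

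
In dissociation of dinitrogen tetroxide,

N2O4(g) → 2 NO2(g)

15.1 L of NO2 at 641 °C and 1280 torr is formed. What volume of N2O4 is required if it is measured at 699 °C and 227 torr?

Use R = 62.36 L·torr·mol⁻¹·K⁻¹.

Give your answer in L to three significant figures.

45.3 L

n(NO2) = PV/RT = (1280 × 15.1) / (62.36 × 914.15) = 0.3390 mol
n(N2O4) = (1/2) × 0.3390 = 0.1695 mol
V = nRT/P = 0.1695 × 62.36 × 972.15 / 227 = 45.27 L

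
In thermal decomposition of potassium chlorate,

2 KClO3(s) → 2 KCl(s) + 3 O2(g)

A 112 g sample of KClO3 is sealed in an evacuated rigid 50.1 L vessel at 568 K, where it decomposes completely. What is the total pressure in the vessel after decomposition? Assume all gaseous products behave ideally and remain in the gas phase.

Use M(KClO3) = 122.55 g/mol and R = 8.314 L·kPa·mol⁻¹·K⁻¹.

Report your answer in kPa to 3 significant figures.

n(KClO3) = 112 / 122.55 = 0.9139 mol
n(gas produced) = (3/2) × 0.9139 = 1.371 mol
P = nRT/V = 1.371 × 8.314 × 568 / 50.1 = 129.2 kPa

129 kPa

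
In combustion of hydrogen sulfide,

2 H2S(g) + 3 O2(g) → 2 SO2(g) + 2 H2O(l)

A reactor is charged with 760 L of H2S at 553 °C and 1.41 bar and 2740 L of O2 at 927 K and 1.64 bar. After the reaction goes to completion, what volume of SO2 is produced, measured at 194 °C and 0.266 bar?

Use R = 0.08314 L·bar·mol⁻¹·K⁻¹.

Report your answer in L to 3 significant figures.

2280 L

n(H2S) = PV/RT = (1.41 × 760) / (0.08314 × 826.15) = 15.60 mol
n(O2) = PV/RT = (1.64 × 2740) / (0.08314 × 927) = 58.30 mol
For 15.60 mol H2S, stoichiometry requires (3/2) × 15.60 = 23.40 mol O2; 58.30 mol is available, so H2S is limiting.
n(SO2) = (2/2) × 15.60 = 15.60 mol
V(SO2) = nRT/P = 15.60 × 0.08314 × 467.15 / 0.266 = 2278 L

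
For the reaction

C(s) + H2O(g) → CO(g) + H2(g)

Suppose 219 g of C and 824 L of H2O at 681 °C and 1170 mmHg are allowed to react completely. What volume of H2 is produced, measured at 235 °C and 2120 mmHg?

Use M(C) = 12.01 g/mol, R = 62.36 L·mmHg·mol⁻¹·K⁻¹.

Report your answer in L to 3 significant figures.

242 L

n(C) = 219 / 12.01 = 18.23 mol
n(H2O) = PV/RT = (1170 × 824) / (62.36 × 954.15) = 16.20 mol
For 18.23 mol C, stoichiometry requires (1/1) × 18.23 = 18.23 mol H2O; 16.20 mol is available, so H2O is limiting.
n(H2) = (1/1) × 16.20 = 16.20 mol
V(H2) = nRT/P = 16.20 × 62.36 × 508.15 / 2120 = 242.1 L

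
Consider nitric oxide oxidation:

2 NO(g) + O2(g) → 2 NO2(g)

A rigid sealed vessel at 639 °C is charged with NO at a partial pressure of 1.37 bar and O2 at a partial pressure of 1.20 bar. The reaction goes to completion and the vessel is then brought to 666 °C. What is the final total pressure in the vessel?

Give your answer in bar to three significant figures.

Because the vessel is rigid and T is held at 639 °C, work the stoichiometry in partial pressures (P_i = n_iRT/V).
P(O2) required for 1.37 bar of NO = (1/2) × 1.37 = 0.6850 bar; available 1.20 bar, so NO is limiting.
P(O2) remaining = 1.20 − (1/2) × 1.37 = 0.5150 bar
P(gaseous products) = (2)/2 × 1.37 = 1.370 bar
P_total at 639 °C = 0.5150 + 1.370 = 1.885 bar
Scaling to 666 °C: P = 1.885 × 939.15/912.15 = 1.941 bar

1.94 bar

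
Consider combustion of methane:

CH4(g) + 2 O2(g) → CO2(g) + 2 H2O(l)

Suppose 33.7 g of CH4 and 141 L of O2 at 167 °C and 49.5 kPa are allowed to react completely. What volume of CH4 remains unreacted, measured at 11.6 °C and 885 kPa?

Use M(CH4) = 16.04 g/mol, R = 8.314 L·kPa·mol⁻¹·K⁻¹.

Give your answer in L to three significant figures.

3.07 L

n(CH4) = 33.7 / 16.04 = 2.101 mol
n(O2) = PV/RT = (49.5 × 141) / (8.314 × 440.15) = 1.907 mol
For 2.101 mol CH4, stoichiometry requires (2/1) × 2.101 = 4.202 mol O2; 1.907 mol is available, so O2 is limiting.
n(CH4) consumed = (1/2) × 1.907 = 0.9535 mol; remaining = 2.101 − 0.9535 = 1.147 mol
V(CH4) = nRT/P = 1.147 × 8.314 × 284.75 / 885 = 3.068 L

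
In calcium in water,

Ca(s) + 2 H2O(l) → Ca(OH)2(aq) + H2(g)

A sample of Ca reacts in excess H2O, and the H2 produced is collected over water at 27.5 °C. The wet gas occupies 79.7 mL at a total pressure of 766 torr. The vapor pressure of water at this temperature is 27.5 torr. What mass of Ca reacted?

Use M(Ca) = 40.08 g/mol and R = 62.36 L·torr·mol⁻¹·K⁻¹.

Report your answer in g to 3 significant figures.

P(H2) = 766 − 27.5 = 738.5 torr
n(H2) = PV/RT = (738.5 × 0.07970) / (62.36 × 300.65) = 0.003139 mol
n(Ca) = (1/1) × 0.003139 = 0.003139 mol
m(Ca) = 0.003139 × 40.08 = 0.1258 g

0.126 g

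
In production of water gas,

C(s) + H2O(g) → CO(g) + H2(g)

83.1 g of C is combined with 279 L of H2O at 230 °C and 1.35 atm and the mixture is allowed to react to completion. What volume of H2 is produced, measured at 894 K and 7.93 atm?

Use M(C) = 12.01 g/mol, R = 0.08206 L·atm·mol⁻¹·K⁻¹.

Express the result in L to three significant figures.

n(C) = 83.1 / 12.01 = 6.919 mol
n(H2O) = PV/RT = (1.35 × 279) / (0.08206 × 503.15) = 9.122 mol
For 6.919 mol C, stoichiometry requires (1/1) × 6.919 = 6.919 mol H2O; 9.122 mol is available, so C is limiting.
n(H2) = (1/1) × 6.919 = 6.919 mol
V(H2) = nRT/P = 6.919 × 0.08206 × 894 / 7.93 = 64.01 L

64.0 L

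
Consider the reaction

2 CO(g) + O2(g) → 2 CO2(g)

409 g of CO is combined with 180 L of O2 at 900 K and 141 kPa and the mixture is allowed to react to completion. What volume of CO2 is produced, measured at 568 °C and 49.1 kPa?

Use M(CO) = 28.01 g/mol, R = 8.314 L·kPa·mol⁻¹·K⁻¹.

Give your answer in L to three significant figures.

966 L

n(CO) = 409 / 28.01 = 14.60 mol
n(O2) = PV/RT = (141 × 180) / (8.314 × 900) = 3.392 mol
For 14.60 mol CO, stoichiometry requires (1/2) × 14.60 = 7.300 mol O2; 3.392 mol is available, so O2 is limiting.
n(CO2) = (2/1) × 3.392 = 6.784 mol
V(CO2) = nRT/P = 6.784 × 8.314 × 841.15 / 49.1 = 966.2 L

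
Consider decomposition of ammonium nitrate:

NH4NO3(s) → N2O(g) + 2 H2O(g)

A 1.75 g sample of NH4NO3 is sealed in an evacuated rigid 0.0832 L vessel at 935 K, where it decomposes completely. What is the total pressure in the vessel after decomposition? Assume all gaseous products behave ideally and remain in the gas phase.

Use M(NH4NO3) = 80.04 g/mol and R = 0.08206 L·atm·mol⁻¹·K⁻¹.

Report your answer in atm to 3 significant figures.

60.5 atm

n(NH4NO3) = 1.75 / 80.04 = 0.02186 mol
n(gas produced) = (3/1) × 0.02186 = 0.06558 mol
P = nRT/V = 0.06558 × 0.08206 × 935 / 0.0832 = 60.48 atm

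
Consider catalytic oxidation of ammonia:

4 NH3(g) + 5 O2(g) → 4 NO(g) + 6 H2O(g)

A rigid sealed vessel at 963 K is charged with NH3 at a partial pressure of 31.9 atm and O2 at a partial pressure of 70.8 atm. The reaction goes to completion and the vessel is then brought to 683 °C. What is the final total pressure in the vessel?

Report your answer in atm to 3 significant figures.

Because the vessel is rigid and T is held at 963 K, work the stoichiometry in partial pressures (P_i = n_iRT/V).
P(O2) required for 31.9 atm of NH3 = (5/4) × 31.9 = 39.88 atm; available 70.8 atm, so NH3 is limiting.
P(O2) remaining = 70.8 − (5/4) × 31.9 = 30.92 atm
P(gaseous products) = (4+6)/4 × 31.9 = 79.75 atm
P_total at 963 K = 30.92 + 79.75 = 110.7 atm
Scaling to 683 °C: P = 110.7 × 956.15/963 = 109.9 atm

110 atm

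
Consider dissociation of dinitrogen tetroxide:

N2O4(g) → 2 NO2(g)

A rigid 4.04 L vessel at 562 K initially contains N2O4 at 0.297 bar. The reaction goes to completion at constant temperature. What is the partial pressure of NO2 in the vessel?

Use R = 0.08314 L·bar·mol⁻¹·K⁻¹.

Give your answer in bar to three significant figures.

n(N2O4)₀ = PV/RT = (0.297 × 4.04) / (0.08314 × 562) = 0.02568 mol
n(NO2) = (2/1) × 0.02568 = 0.05136 mol
P(NO2) = nRT/V = 0.05136 × 0.08314 × 562 / 4.04 = 0.5940 bar

0.594 bar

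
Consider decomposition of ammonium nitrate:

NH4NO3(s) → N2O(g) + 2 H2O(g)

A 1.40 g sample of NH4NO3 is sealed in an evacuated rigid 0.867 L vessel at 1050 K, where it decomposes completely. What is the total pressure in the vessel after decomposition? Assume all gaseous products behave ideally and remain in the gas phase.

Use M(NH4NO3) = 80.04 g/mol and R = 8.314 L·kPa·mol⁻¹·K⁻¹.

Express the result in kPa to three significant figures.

528 kPa

n(NH4NO3) = 1.40 / 80.04 = 0.01749 mol
n(gas produced) = (3/1) × 0.01749 = 0.05247 mol
P = nRT/V = 0.05247 × 8.314 × 1050 / 0.867 = 528.3 kPa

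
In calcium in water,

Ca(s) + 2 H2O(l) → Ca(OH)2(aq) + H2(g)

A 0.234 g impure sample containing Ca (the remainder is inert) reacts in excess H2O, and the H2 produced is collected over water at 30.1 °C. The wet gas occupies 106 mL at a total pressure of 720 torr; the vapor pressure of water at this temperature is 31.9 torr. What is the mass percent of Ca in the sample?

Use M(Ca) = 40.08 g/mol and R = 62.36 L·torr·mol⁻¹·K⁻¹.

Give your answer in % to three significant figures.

P(H2) = 720 − 31.9 = 688.1 torr
n(H2) = PV/RT = (688.1 × 0.1060) / (62.36 × 303.25) = 0.003857 mol
n(Ca) = (1/1) × 0.003857 = 0.003857 mol
m(Ca) = 0.003857 × 40.08 = 0.1546 g
%Ca = 0.1546 / 0.234 × 100 = 66.07%

66.1 %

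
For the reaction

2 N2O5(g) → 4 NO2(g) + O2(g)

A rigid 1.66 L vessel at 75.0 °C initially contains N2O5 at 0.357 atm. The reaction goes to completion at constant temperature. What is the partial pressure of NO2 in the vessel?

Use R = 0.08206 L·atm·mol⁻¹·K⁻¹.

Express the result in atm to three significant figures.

0.714 atm

n(N2O5)₀ = PV/RT = (0.357 × 1.66) / (0.08206 × 348.15) = 0.02074 mol
n(NO2) = (4/2) × 0.02074 = 0.04148 mol
P(NO2) = nRT/V = 0.04148 × 0.08206 × 348.15 / 1.66 = 0.7139 atm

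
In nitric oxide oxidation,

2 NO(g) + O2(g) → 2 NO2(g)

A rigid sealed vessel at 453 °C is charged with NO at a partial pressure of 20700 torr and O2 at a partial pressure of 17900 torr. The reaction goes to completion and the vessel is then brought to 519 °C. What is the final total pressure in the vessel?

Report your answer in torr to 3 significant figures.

At constant V, partial pressures at 453 °C are proportional to moles, so apply stoichiometry directly to pressures.
P(O2) required for 20700 torr of NO = (1/2) × 20700 = 10350 torr; available 17900 torr, so NO is limiting.
P(O2) remaining = 17900 − (1/2) × 20700 = 7550 torr
P(gaseous products) = (2)/2 × 20700 = 20700 torr
P_total at 453 °C = 7550 + 20700 = 28250 torr
Scaling to 519 °C: P = 28250 × 792.15/726.15 = 30820 torr

30800 torr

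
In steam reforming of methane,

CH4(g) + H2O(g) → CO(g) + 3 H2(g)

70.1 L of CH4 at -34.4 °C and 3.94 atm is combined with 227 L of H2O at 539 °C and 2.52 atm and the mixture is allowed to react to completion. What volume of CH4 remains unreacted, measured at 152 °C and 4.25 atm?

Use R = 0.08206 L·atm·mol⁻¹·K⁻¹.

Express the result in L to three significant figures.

n(CH4) = PV/RT = (3.94 × 70.1) / (0.08206 × 238.75) = 14.10 mol
n(H2O) = PV/RT = (2.52 × 227) / (0.08206 × 812.15) = 8.583 mol
For 14.10 mol CH4, stoichiometry requires (1/1) × 14.10 = 14.10 mol H2O; 8.583 mol is available, so H2O is limiting.
n(CH4) consumed = (1/1) × 8.583 = 8.583 mol; remaining = 14.10 − 8.583 = 5.517 mol
V(CH4) = nRT/P = 5.517 × 0.08206 × 425.15 / 4.25 = 45.29 L

45.3 L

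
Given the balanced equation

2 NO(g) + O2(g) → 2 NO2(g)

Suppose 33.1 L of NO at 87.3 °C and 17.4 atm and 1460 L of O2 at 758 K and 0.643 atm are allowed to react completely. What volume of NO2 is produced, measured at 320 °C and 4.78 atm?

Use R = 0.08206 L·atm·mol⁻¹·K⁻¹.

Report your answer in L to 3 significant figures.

198 L

n(NO) = PV/RT = (17.4 × 33.1) / (0.08206 × 360.45) = 19.47 mol
n(O2) = PV/RT = (0.643 × 1460) / (0.08206 × 758) = 15.09 mol
For 19.47 mol NO, stoichiometry requires (1/2) × 19.47 = 9.735 mol O2; 15.09 mol is available, so NO is limiting.
n(NO2) = (2/2) × 19.47 = 19.47 mol
V(NO2) = nRT/P = 19.47 × 0.08206 × 593.15 / 4.78 = 198.3 L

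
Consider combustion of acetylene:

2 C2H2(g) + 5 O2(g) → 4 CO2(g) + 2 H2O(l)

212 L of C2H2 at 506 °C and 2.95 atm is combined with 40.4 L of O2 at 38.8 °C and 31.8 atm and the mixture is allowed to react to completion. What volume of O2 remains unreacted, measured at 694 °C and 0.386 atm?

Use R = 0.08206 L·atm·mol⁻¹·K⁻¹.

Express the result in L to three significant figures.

5290 L

n(C2H2) = PV/RT = (2.95 × 212) / (0.08206 × 779.15) = 9.781 mol
n(O2) = PV/RT = (31.8 × 40.4) / (0.08206 × 311.95) = 50.19 mol
For 9.781 mol C2H2, stoichiometry requires (5/2) × 9.781 = 24.45 mol O2; 50.19 mol is available, so C2H2 is limiting.
n(O2) consumed = (5/2) × 9.781 = 24.45 mol; remaining = 50.19 − 24.45 = 25.74 mol
V(O2) = nRT/P = 25.74 × 0.08206 × 967.15 / 0.386 = 5292 L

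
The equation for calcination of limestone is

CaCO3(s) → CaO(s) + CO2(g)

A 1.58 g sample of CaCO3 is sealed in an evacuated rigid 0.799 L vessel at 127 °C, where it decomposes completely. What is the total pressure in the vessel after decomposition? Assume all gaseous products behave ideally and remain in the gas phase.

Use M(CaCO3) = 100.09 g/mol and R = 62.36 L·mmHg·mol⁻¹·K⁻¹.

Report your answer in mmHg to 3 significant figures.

493 mmHg

n(CaCO3) = 1.58 / 100.09 = 0.01579 mol
n(gas produced) = (1/1) × 0.01579 = 0.01579 mol
P = nRT/V = 0.01579 × 62.36 × 400.15 / 0.799 = 493.1 mmHg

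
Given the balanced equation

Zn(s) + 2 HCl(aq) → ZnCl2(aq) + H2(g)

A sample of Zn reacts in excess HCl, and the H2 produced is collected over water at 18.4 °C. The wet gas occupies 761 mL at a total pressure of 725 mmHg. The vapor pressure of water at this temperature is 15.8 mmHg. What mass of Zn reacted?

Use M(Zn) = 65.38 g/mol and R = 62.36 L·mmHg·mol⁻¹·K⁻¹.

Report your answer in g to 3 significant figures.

1.94 g

P(H2) = 725 − 15.8 = 709.2 mmHg
n(H2) = PV/RT = (709.2 × 0.7610) / (62.36 × 291.55) = 0.02968 mol
n(Zn) = (1/1) × 0.02968 = 0.02968 mol
m(Zn) = 0.02968 × 65.38 = 1.940 g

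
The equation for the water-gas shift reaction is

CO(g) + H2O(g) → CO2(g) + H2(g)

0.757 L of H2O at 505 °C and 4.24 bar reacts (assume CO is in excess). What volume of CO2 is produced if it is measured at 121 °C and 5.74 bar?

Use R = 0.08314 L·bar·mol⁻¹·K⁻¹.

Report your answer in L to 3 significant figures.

n(H2O) = PV/RT = (4.24 × 0.757) / (0.08314 × 778.15) = 0.04961 mol
n(CO2) = (1/1) × 0.04961 = 0.04961 mol
V = nRT/P = 0.04961 × 0.08314 × 394.15 / 5.74 = 0.2832 L

0.283 L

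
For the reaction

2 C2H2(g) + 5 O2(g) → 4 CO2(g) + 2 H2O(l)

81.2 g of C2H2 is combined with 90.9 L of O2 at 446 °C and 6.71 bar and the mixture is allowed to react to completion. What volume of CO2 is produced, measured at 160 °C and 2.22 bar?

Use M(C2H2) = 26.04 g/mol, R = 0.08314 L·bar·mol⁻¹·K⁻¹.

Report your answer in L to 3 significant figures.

n(C2H2) = 81.2 / 26.04 = 3.118 mol
n(O2) = PV/RT = (6.71 × 90.9) / (0.08314 × 719.15) = 10.20 mol
For 3.118 mol C2H2, stoichiometry requires (5/2) × 3.118 = 7.795 mol O2; 10.20 mol is available, so C2H2 is limiting.
n(CO2) = (4/2) × 3.118 = 6.236 mol
V(CO2) = nRT/P = 6.236 × 0.08314 × 433.15 / 2.22 = 101.2 L

101 L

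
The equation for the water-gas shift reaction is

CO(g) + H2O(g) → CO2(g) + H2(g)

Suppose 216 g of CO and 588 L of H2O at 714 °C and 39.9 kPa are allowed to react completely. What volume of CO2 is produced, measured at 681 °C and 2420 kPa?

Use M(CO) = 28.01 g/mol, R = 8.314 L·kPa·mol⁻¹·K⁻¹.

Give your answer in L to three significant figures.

9.37 L

n(CO) = 216 / 28.01 = 7.712 mol
n(H2O) = PV/RT = (39.9 × 588) / (8.314 × 987.15) = 2.859 mol
For 7.712 mol CO, stoichiometry requires (1/1) × 7.712 = 7.712 mol H2O; 2.859 mol is available, so H2O is limiting.
n(CO2) = (1/1) × 2.859 = 2.859 mol
V(CO2) = nRT/P = 2.859 × 8.314 × 954.15 / 2420 = 9.372 L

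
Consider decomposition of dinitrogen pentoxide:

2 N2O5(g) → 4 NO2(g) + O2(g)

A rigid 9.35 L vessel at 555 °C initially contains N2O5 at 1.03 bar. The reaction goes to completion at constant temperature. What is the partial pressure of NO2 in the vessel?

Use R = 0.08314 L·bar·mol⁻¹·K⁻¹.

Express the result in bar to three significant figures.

n(N2O5)₀ = PV/RT = (1.03 × 9.35) / (0.08314 × 828.15) = 0.1399 mol
n(NO2) = (4/2) × 0.1399 = 0.2798 mol
P(NO2) = nRT/V = 0.2798 × 0.08314 × 828.15 / 9.35 = 2.060 bar

2.06 bar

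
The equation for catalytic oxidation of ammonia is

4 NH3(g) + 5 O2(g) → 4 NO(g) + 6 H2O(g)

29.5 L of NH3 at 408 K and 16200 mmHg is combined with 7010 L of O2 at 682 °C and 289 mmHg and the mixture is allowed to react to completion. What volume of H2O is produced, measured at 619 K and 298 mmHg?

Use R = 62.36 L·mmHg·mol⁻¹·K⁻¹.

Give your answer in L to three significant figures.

n(NH3) = PV/RT = (16200 × 29.5) / (62.36 × 408) = 18.78 mol
n(O2) = PV/RT = (289 × 7010) / (62.36 × 955.15) = 34.01 mol
For 18.78 mol NH3, stoichiometry requires (5/4) × 18.78 = 23.48 mol O2; 34.01 mol is available, so NH3 is limiting.
n(H2O) = (6/4) × 18.78 = 28.17 mol
V(H2O) = nRT/P = 28.17 × 62.36 × 619 / 298 = 3649 L

3650 L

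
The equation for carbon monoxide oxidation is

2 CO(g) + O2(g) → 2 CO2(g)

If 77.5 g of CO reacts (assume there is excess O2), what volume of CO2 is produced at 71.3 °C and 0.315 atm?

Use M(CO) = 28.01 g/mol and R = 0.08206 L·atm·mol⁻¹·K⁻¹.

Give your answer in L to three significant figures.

248 L

n(CO) = 77.50 / 28.01 = 2.767 mol
n(CO2) = (2/2) × 2.767 = 2.767 mol
V = nRT/P = 2.767 × 0.08206 × 344.45 / 0.315 = 248.3 L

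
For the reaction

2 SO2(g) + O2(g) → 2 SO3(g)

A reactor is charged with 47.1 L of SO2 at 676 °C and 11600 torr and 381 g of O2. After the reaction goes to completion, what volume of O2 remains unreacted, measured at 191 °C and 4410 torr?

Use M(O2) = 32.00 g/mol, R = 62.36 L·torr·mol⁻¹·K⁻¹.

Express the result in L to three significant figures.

47.9 L

n(SO2) = PV/RT = (11600 × 47.1) / (62.36 × 949.15) = 9.231 mol
n(O2) = 381 / 32.00 = 11.91 mol
For 9.231 mol SO2, stoichiometry requires (1/2) × 9.231 = 4.615 mol O2; 11.91 mol is available, so SO2 is limiting.
n(O2) consumed = (1/2) × 9.231 = 4.615 mol; remaining = 11.91 − 4.615 = 7.295 mol
V(O2) = nRT/P = 7.295 × 62.36 × 464.15 / 4410 = 47.88 L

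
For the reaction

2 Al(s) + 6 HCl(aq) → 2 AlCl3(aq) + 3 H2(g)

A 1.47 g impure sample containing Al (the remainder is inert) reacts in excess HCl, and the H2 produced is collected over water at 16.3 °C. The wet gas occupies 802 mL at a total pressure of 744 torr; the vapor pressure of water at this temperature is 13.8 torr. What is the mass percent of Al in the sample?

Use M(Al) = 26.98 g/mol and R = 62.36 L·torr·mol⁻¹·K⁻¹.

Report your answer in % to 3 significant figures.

P(H2) = 744 − 13.8 = 730.2 torr
n(H2) = PV/RT = (730.2 × 0.8020) / (62.36 × 289.45) = 0.03244 mol
n(Al) = (2/3) × 0.03244 = 0.02163 mol
m(Al) = 0.02163 × 26.98 = 0.5836 g
%Al = 0.5836 / 1.47 × 100 = 39.70%

39.7 %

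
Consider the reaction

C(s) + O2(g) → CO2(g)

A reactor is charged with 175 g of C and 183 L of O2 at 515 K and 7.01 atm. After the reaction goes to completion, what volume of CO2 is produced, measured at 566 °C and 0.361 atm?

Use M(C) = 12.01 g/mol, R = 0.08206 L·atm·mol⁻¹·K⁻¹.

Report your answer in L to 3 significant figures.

n(C) = 175 / 12.01 = 14.57 mol
n(O2) = PV/RT = (7.01 × 183) / (0.08206 × 515) = 30.36 mol
For 14.57 mol C, stoichiometry requires (1/1) × 14.57 = 14.57 mol O2; 30.36 mol is available, so C is limiting.
n(CO2) = (1/1) × 14.57 = 14.57 mol
V(CO2) = nRT/P = 14.57 × 0.08206 × 839.15 / 0.361 = 2779 L

2780 L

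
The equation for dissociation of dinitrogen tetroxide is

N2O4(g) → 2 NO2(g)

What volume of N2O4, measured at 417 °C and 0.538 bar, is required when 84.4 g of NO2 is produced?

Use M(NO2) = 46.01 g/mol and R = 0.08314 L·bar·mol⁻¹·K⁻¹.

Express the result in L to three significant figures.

n(NO2) = 84.40 / 46.01 = 1.834 mol
n(N2O4) = (1/2) × 1.834 = 0.9170 mol
V = nRT/P = 0.9170 × 0.08314 × 690.15 / 0.538 = 97.80 L

97.8 L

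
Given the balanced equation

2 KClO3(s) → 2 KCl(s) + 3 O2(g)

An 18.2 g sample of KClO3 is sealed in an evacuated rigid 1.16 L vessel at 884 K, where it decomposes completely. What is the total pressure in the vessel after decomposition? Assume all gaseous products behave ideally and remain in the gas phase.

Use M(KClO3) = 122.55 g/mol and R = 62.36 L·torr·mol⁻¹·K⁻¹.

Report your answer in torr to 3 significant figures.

n(KClO3) = 18.2 / 122.55 = 0.1485 mol
n(gas produced) = (3/2) × 0.1485 = 0.2228 mol
P = nRT/V = 0.2228 × 62.36 × 884 / 1.16 = 10590 torr

10600 torr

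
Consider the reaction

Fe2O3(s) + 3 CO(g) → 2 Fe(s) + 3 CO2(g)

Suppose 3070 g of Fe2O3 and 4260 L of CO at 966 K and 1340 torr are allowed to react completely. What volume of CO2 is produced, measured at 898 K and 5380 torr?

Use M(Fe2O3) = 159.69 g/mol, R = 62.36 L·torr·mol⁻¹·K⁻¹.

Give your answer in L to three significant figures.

n(Fe2O3) = 3070 / 159.69 = 19.22 mol
n(CO) = PV/RT = (1340 × 4260) / (62.36 × 966) = 94.76 mol
For 19.22 mol Fe2O3, stoichiometry requires (3/1) × 19.22 = 57.66 mol CO; 94.76 mol is available, so Fe2O3 is limiting.
n(CO2) = (3/1) × 19.22 = 57.66 mol
V(CO2) = nRT/P = 57.66 × 62.36 × 898 / 5380 = 600.2 L

600 L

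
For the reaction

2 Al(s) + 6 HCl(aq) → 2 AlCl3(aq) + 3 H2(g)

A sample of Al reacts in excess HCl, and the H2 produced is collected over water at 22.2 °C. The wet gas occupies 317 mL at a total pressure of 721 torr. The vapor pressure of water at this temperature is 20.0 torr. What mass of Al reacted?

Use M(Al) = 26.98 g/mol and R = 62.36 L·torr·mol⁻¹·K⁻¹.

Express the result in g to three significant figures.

P(H2) = 721 − 20.0 = 701.0 torr
n(H2) = PV/RT = (701.0 × 0.3170) / (62.36 × 295.35) = 0.01207 mol
n(Al) = (2/3) × 0.01207 = 0.008047 mol
m(Al) = 0.008047 × 26.98 = 0.2171 g

0.217 g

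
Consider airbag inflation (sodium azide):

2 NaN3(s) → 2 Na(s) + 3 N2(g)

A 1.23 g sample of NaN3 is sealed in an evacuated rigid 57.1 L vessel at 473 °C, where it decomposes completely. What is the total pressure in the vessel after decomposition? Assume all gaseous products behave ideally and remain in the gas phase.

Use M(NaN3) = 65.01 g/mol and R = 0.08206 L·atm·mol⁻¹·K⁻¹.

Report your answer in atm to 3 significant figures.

0.0304 atm

n(NaN3) = 1.23 / 65.01 = 0.01892 mol
n(gas produced) = (3/2) × 0.01892 = 0.02838 mol
P = nRT/V = 0.02838 × 0.08206 × 746.15 / 57.1 = 0.03043 atm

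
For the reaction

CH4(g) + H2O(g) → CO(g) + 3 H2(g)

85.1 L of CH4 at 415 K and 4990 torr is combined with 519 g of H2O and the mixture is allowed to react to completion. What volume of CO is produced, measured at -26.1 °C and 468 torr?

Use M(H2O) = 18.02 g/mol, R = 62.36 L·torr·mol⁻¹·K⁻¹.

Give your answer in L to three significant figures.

540 L

n(CH4) = PV/RT = (4990 × 85.1) / (62.36 × 415) = 16.41 mol
n(H2O) = 519 / 18.02 = 28.80 mol
For 16.41 mol CH4, stoichiometry requires (1/1) × 16.41 = 16.41 mol H2O; 28.80 mol is available, so CH4 is limiting.
n(CO) = (1/1) × 16.41 = 16.41 mol
V(CO) = nRT/P = 16.41 × 62.36 × 247.05 / 468 = 540.2 L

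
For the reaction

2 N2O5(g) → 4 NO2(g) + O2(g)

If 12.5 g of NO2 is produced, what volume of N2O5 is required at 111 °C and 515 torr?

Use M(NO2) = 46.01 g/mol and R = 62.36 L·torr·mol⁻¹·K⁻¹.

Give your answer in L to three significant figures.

n(NO2) = 12.50 / 46.01 = 0.2717 mol
n(N2O5) = (2/4) × 0.2717 = 0.1358 mol
V = nRT/P = 0.1358 × 62.36 × 384.15 / 515 = 6.317 L

6.32 L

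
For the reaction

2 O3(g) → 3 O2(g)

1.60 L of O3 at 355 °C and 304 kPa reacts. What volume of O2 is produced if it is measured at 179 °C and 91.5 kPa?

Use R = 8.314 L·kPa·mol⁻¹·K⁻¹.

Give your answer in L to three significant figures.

n(O3) = PV/RT = (304 × 1.60) / (8.314 × 628.15) = 0.09314 mol
n(O2) = (3/2) × 0.09314 = 0.1397 mol
V = nRT/P = 0.1397 × 8.314 × 452.15 / 91.5 = 5.739 L

5.74 L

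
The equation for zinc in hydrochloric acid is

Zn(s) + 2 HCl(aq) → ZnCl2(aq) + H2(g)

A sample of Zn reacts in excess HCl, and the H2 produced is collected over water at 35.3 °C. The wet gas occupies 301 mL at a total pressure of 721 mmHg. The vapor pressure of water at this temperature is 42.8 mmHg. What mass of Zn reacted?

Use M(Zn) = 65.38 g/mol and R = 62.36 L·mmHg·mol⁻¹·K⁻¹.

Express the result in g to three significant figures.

0.694 g

P(H2) = 721 − 42.8 = 678.2 mmHg
n(H2) = PV/RT = (678.2 × 0.3010) / (62.36 × 308.45) = 0.01061 mol
n(Zn) = (1/1) × 0.01061 = 0.01061 mol
m(Zn) = 0.01061 × 65.38 = 0.6937 g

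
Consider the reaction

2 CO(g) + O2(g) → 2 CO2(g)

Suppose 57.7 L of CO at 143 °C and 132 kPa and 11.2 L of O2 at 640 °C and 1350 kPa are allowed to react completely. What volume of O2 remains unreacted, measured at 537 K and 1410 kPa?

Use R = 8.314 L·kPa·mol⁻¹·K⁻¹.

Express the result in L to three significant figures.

n(CO) = PV/RT = (132 × 57.7) / (8.314 × 416.15) = 2.201 mol
n(O2) = PV/RT = (1350 × 11.2) / (8.314 × 913.15) = 1.992 mol
For 2.201 mol CO, stoichiometry requires (1/2) × 2.201 = 1.101 mol O2; 1.992 mol is available, so CO is limiting.
n(O2) consumed = (1/2) × 2.201 = 1.101 mol; remaining = 1.992 − 1.101 = 0.8910 mol
V(O2) = nRT/P = 0.8910 × 8.314 × 537 / 1410 = 2.821 L

2.82 L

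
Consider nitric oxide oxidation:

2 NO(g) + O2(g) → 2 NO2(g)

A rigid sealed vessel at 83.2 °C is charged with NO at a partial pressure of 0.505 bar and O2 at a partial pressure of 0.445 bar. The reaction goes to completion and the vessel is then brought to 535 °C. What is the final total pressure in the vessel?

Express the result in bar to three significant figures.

With V and T fixed, P_i ∝ n_i, so the mole ratios apply directly to partial pressures at 83.2 °C.
P(O2) required for 0.505 bar of NO = (1/2) × 0.505 = 0.2525 bar; available 0.445 bar, so NO is limiting.
P(O2) remaining = 0.445 − (1/2) × 0.505 = 0.1925 bar
P(gaseous products) = (2)/2 × 0.505 = 0.5050 bar
P_total at 83.2 °C = 0.1925 + 0.5050 = 0.6975 bar
Scaling to 535 °C: P = 0.6975 × 808.15/356.35 = 1.582 bar

1.58 bar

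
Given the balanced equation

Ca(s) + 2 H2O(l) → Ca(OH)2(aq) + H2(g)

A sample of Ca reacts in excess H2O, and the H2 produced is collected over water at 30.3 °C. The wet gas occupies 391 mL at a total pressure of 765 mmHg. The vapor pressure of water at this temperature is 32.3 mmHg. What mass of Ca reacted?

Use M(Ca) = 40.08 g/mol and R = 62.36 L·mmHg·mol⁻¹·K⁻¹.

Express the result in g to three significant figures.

P(H2) = 765 − 32.3 = 732.7 mmHg
n(H2) = PV/RT = (732.7 × 0.3910) / (62.36 × 303.45) = 0.01514 mol
n(Ca) = (1/1) × 0.01514 = 0.01514 mol
m(Ca) = 0.01514 × 40.08 = 0.6068 g

0.607 g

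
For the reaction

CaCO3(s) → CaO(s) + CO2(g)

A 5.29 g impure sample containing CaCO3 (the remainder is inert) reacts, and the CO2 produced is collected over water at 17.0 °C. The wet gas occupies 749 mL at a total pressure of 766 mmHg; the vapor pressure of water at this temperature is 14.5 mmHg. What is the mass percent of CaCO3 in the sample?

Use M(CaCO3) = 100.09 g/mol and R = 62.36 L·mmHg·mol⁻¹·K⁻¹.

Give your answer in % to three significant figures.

58.9 %

P(CO2) = 766 − 14.5 = 751.5 mmHg
n(CO2) = PV/RT = (751.5 × 0.7490) / (62.36 × 290.15) = 0.03111 mol
n(CaCO3) = (1/1) × 0.03111 = 0.03111 mol
m(CaCO3) = 0.03111 × 100.09 = 3.114 g
%CaCO3 = 3.114 / 5.29 × 100 = 58.87%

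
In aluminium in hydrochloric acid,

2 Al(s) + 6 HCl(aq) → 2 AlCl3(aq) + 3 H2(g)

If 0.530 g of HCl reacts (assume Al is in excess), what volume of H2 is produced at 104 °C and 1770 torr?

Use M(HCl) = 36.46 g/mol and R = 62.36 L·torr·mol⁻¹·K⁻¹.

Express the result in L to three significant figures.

0.0966 L

n(HCl) = 0.5300 / 36.46 = 0.01454 mol
n(H2) = (3/6) × 0.01454 = 0.007270 mol
V = nRT/P = 0.007270 × 62.36 × 377.15 / 1770 = 0.09660 L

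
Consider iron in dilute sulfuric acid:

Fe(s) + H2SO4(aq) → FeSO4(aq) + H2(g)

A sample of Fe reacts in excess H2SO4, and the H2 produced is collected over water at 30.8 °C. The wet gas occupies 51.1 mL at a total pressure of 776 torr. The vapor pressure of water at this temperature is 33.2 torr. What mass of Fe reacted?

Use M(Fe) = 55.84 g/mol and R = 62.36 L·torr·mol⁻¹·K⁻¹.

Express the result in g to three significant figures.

0.112 g

P(H2) = 776 − 33.2 = 742.8 torr
n(H2) = PV/RT = (742.8 × 0.05110) / (62.36 × 303.95) = 0.002003 mol
n(Fe) = (1/1) × 0.002003 = 0.002003 mol
m(Fe) = 0.002003 × 55.84 = 0.1118 g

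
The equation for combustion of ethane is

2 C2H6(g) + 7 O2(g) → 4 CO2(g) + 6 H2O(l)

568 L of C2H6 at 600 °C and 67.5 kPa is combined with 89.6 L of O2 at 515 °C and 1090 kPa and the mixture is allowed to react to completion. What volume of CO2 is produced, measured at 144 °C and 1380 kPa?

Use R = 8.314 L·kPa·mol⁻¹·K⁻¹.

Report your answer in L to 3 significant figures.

n(C2H6) = PV/RT = (67.5 × 568) / (8.314 × 873.15) = 5.281 mol
n(O2) = PV/RT = (1090 × 89.6) / (8.314 × 788.15) = 14.90 mol
For 5.281 mol C2H6, stoichiometry requires (7/2) × 5.281 = 18.48 mol O2; 14.90 mol is available, so O2 is limiting.
n(CO2) = (4/7) × 14.90 = 8.514 mol
V(CO2) = nRT/P = 8.514 × 8.314 × 417.15 / 1380 = 21.40 L

21.4 L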